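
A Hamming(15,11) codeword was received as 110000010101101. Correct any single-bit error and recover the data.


Syndrome = 15: error at position 15

Data: 00000101100 (corrected bit 15)


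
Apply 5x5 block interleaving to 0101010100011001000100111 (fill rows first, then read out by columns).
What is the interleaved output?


Matrix:
  01010
  10100
  01100
  10001
  00111
Read columns: 0101010100011011000100011

0101010100011011000100011


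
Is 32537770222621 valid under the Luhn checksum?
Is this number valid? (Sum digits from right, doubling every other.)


Luhn sum = 50
50 mod 10 = 0

Valid (Luhn sum mod 10 = 0)


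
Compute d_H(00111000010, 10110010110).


XOR: 10001010100
Count of 1s: 4

4


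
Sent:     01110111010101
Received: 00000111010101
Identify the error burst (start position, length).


XOR: 01110000000000

Burst at position 1, length 3


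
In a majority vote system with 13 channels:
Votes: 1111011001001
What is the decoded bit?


Ones: 8 out of 13
Threshold: 7

1 (8/13 voted 1)


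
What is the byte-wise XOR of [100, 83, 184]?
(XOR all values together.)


XOR chain: 100 ^ 83 ^ 184 = 143

143


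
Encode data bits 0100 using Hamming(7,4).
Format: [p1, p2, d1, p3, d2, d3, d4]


Parity bits: p1=1, p2=0, p3=1

1001100


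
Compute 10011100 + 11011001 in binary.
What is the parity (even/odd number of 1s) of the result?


10011100 = 156
11011001 = 217
Sum = 373 = 101110101
1s count = 6

even parity (6 ones in 101110101)


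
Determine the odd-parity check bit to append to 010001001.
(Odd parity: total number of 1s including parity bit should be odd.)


Number of 1s in data: 3
Parity bit: 0

0


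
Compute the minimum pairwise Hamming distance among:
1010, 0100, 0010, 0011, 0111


Comparing all pairs, minimum distance: 1
Can detect 0 errors, correct 0 errors

1


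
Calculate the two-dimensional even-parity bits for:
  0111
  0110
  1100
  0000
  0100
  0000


Row parities: 100010
Column parities: 1001

Row P: 100010, Col P: 1001, Corner: 0


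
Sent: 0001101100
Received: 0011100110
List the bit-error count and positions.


XOR: 0010001010

3 error(s) at position(s): 2, 6, 8


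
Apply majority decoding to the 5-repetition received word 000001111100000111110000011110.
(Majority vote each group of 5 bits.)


Groups: 00000, 11111, 00000, 11111, 00000, 11110
Majority votes: 010101

010101


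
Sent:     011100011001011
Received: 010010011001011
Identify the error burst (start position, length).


XOR: 001110000000000

Burst at position 2, length 3


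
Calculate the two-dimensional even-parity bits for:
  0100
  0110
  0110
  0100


Row parities: 1001
Column parities: 0000

Row P: 1001, Col P: 0000, Corner: 0


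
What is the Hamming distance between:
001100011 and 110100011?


XOR: 111000000
Count of 1s: 3

3


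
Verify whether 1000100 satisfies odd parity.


Number of 1s: 2

No, parity error (2 ones)


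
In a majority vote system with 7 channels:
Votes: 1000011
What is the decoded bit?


Ones: 3 out of 7
Threshold: 4

0 (3/7 voted 1)


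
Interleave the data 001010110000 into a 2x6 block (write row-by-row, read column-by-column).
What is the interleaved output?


Matrix:
  001010
  110000
Read columns: 010110001000

010110001000


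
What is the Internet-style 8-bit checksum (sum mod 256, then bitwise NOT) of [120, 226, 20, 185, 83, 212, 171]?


Sum = 1017 mod 256 = 249
Complement = 6

6


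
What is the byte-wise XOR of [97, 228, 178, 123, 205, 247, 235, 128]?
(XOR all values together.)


XOR chain: 97 ^ 228 ^ 178 ^ 123 ^ 205 ^ 247 ^ 235 ^ 128 = 29

29


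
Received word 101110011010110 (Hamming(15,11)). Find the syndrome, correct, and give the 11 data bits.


Syndrome = 10: error at position 10

Data: 11001110110 (corrected bit 10)


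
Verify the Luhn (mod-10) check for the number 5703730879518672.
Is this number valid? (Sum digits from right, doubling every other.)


Luhn sum = 63
63 mod 10 = 3

Invalid (Luhn sum mod 10 = 3)


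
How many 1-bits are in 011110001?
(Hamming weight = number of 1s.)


Counting 1s in 011110001

5


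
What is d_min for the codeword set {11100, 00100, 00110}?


Comparing all pairs, minimum distance: 1
Can detect 0 errors, correct 0 errors

1


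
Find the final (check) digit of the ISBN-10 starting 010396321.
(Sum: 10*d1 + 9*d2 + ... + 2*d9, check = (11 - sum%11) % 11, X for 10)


Weighted sum: 134
134 mod 11 = 2

Check digit: 9


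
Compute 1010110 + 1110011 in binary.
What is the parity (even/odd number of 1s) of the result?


1010110 = 86
1110011 = 115
Sum = 201 = 11001001
1s count = 4

even parity (4 ones in 11001001)


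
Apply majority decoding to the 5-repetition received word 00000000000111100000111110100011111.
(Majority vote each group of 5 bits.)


Groups: 00000, 00000, 01111, 00000, 11111, 01000, 11111
Majority votes: 0010101

0010101


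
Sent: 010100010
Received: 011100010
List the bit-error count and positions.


XOR: 001000000

1 error(s) at position(s): 2


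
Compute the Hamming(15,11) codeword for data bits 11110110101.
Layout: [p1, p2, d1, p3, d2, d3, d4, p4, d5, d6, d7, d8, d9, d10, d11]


Parity bits: p1=0, p2=0, p3=1, p4=0

001111100110101


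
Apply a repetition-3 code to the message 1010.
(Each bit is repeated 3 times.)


Each bit -> 3 copies

111000111000


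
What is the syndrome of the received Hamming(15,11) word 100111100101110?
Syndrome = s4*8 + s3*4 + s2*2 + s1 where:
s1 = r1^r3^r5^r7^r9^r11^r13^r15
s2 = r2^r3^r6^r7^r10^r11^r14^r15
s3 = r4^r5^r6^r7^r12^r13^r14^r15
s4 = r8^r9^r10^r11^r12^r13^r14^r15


s1=0, s2=0, s3=1, s4=0

Syndrome = 4 (error at position 4)


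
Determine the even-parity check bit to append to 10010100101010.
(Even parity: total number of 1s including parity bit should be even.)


Number of 1s in data: 6
Parity bit: 0

0


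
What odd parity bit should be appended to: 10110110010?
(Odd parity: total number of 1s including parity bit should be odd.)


Number of 1s in data: 6
Parity bit: 1

1


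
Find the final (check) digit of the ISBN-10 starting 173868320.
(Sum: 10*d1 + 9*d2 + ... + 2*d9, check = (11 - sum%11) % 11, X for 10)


Weighted sum: 247
247 mod 11 = 5

Check digit: 6


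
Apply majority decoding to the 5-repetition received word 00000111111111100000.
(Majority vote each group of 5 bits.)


Groups: 00000, 11111, 11111, 00000
Majority votes: 0110

0110


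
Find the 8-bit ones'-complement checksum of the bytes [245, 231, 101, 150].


Sum = 727 mod 256 = 215
Complement = 40

40


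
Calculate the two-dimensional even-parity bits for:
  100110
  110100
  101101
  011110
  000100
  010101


Row parities: 110011
Column parities: 110000

Row P: 110011, Col P: 110000, Corner: 0


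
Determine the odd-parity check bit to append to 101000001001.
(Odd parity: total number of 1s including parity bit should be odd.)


Number of 1s in data: 4
Parity bit: 1

1


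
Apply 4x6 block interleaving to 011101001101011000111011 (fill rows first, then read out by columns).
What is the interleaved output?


Matrix:
  011101
  001101
  011000
  111011
Read columns: 000110111111110000011101

000110111111110000011101


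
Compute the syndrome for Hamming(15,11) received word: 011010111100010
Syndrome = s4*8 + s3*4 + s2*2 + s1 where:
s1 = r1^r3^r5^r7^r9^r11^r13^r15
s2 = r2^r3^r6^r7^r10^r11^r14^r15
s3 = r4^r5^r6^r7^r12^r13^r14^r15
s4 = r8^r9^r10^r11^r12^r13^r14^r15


s1=0, s2=1, s3=1, s4=0

Syndrome = 6 (error at position 6)


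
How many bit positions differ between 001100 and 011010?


XOR: 010110
Count of 1s: 3

3


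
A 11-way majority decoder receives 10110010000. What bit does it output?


Ones: 4 out of 11
Threshold: 6

0 (4/11 voted 1)


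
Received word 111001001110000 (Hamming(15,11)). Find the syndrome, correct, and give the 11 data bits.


Syndrome = 14: error at position 14

Data: 10101110010 (corrected bit 14)


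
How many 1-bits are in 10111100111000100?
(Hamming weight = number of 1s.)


Counting 1s in 10111100111000100

9


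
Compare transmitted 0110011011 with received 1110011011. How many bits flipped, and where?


XOR: 1000000000

1 error(s) at position(s): 0


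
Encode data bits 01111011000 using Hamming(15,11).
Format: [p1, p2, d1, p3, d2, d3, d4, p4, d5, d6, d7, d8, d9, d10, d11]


Parity bits: p1=0, p2=1, p3=0, p4=1

010011111011000


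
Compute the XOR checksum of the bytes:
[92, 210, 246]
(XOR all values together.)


XOR chain: 92 ^ 210 ^ 246 = 120

120


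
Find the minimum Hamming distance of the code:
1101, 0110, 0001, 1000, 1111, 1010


Comparing all pairs, minimum distance: 1
Can detect 0 errors, correct 0 errors

1


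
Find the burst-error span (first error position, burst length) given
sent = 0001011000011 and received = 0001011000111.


XOR: 0000000000100

Burst at position 10, length 1


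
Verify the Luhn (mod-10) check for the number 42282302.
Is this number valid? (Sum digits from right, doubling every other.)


Luhn sum = 31
31 mod 10 = 1

Invalid (Luhn sum mod 10 = 1)


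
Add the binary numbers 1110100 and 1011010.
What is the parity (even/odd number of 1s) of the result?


1110100 = 116
1011010 = 90
Sum = 206 = 11001110
1s count = 5

odd parity (5 ones in 11001110)


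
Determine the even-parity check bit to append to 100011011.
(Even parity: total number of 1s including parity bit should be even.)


Number of 1s in data: 5
Parity bit: 1

1


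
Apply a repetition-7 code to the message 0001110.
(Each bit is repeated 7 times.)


Each bit -> 7 copies

0000000000000000000001111111111111111111110000000


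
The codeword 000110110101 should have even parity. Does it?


Number of 1s: 6

Yes, parity is correct (6 ones)


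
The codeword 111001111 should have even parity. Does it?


Number of 1s: 7

No, parity error (7 ones)


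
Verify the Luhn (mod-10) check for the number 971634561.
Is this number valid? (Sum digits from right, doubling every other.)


Luhn sum = 38
38 mod 10 = 8

Invalid (Luhn sum mod 10 = 8)


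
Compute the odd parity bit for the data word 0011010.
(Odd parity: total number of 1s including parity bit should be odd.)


Number of 1s in data: 3
Parity bit: 0

0


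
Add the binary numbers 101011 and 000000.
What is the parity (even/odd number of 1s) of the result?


101011 = 43
000000 = 0
Sum = 43 = 101011
1s count = 4

even parity (4 ones in 101011)


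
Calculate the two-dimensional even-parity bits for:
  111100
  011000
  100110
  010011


Row parities: 0011
Column parities: 010001

Row P: 0011, Col P: 010001, Corner: 0


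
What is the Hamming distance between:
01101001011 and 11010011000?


XOR: 10111010011
Count of 1s: 7

7


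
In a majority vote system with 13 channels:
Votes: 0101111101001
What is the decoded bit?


Ones: 8 out of 13
Threshold: 7

1 (8/13 voted 1)


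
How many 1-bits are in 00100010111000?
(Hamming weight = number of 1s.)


Counting 1s in 00100010111000

5


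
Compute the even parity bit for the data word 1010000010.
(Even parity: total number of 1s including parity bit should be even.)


Number of 1s in data: 3
Parity bit: 1

1


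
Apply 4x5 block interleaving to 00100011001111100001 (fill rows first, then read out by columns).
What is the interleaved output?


Matrix:
  00100
  01100
  11111
  00001
Read columns: 00100110111000100011

00100110111000100011


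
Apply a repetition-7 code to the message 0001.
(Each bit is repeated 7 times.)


Each bit -> 7 copies

0000000000000000000001111111


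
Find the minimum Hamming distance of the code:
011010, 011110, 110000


Comparing all pairs, minimum distance: 1
Can detect 0 errors, correct 0 errors

1


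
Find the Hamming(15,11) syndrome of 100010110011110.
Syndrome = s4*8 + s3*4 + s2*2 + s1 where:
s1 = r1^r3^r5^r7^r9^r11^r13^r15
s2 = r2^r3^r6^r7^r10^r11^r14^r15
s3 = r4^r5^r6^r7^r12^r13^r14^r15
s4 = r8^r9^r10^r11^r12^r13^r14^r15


s1=1, s2=1, s3=1, s4=1

Syndrome = 15 (error at position 15)


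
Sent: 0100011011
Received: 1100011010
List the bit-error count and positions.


XOR: 1000000001

2 error(s) at position(s): 0, 9


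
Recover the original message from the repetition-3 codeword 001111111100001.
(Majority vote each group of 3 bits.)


Groups: 001, 111, 111, 100, 001
Majority votes: 01100

01100


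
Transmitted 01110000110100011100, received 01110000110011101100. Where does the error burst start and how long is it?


XOR: 00000000000111110000

Burst at position 11, length 5


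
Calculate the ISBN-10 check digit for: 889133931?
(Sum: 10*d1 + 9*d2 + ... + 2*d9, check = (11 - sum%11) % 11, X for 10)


Weighted sum: 311
311 mod 11 = 3

Check digit: 8


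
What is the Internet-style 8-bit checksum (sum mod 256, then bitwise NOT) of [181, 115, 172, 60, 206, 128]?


Sum = 862 mod 256 = 94
Complement = 161

161


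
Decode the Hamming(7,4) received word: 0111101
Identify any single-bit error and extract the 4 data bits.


Syndrome = 7: error at position 7

Data: 1100 (corrected bit 7)


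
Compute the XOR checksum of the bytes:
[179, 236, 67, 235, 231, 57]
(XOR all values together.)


XOR chain: 179 ^ 236 ^ 67 ^ 235 ^ 231 ^ 57 = 41

41


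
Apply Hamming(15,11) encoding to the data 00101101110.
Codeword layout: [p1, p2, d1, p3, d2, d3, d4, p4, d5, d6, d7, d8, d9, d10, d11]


Parity bits: p1=0, p2=1, p3=0, p4=1

010001011101110


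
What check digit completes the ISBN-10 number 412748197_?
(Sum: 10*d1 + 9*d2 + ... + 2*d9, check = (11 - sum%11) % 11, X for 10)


Weighted sum: 223
223 mod 11 = 3

Check digit: 8


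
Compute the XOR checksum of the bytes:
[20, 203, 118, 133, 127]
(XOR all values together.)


XOR chain: 20 ^ 203 ^ 118 ^ 133 ^ 127 = 83

83


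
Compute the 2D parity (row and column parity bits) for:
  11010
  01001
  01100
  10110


Row parities: 1001
Column parities: 01001

Row P: 1001, Col P: 01001, Corner: 0


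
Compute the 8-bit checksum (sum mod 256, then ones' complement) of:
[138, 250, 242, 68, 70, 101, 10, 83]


Sum = 962 mod 256 = 194
Complement = 61

61


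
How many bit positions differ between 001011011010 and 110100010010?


XOR: 111111001000
Count of 1s: 7

7


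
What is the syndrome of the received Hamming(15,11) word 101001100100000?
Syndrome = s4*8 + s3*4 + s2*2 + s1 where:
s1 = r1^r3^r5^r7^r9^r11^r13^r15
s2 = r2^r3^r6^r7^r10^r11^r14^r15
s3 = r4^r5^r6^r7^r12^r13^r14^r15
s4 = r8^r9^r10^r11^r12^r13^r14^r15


s1=1, s2=0, s3=0, s4=1

Syndrome = 9 (error at position 9)


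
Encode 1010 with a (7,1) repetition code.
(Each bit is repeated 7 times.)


Each bit -> 7 copies

1111111000000011111110000000


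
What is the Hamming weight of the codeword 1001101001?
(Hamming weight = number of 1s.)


Counting 1s in 1001101001

5


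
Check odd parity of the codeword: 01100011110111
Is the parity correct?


Number of 1s: 9

Yes, parity is correct (9 ones)


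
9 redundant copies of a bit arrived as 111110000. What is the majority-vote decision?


Ones: 5 out of 9
Threshold: 5

1 (5/9 voted 1)


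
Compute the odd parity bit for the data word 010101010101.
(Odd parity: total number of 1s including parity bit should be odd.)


Number of 1s in data: 6
Parity bit: 1

1


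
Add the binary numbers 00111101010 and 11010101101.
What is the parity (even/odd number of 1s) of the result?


00111101010 = 490
11010101101 = 1709
Sum = 2199 = 100010010111
1s count = 6

even parity (6 ones in 100010010111)


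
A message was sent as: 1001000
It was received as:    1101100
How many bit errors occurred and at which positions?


XOR: 0100100

2 error(s) at position(s): 1, 4


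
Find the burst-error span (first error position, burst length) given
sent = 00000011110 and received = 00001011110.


XOR: 00001000000

Burst at position 4, length 1


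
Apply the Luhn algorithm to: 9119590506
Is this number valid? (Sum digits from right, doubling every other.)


Luhn sum = 42
42 mod 10 = 2

Invalid (Luhn sum mod 10 = 2)


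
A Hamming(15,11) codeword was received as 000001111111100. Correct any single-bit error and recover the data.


Syndrome = 0: no error detected

Data: 00111111100 (no errors)


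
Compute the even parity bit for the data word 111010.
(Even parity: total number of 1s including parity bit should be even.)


Number of 1s in data: 4
Parity bit: 0

0


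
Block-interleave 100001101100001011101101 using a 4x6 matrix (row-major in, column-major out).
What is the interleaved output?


Matrix:
  100001
  101100
  001011
  101101
Read columns: 110100000111010100101011

110100000111010100101011


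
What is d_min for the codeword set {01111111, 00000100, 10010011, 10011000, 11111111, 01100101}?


Comparing all pairs, minimum distance: 1
Can detect 0 errors, correct 0 errors

1


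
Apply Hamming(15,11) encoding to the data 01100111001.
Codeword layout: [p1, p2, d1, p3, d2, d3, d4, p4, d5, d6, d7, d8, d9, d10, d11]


Parity bits: p1=1, p2=0, p3=0, p4=0

100011000111001


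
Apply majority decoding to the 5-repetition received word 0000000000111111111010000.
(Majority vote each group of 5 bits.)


Groups: 00000, 00000, 11111, 11110, 10000
Majority votes: 00110

00110


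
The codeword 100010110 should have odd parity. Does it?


Number of 1s: 4

No, parity error (4 ones)


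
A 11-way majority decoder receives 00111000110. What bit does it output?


Ones: 5 out of 11
Threshold: 6

0 (5/11 voted 1)


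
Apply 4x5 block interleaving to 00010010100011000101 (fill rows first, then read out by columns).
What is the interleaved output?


Matrix:
  00010
  01010
  00110
  00101
Read columns: 00000100001111100001

00000100001111100001


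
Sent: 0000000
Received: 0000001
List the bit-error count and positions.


XOR: 0000001

1 error(s) at position(s): 6


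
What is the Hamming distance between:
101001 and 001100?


XOR: 100101
Count of 1s: 3

3


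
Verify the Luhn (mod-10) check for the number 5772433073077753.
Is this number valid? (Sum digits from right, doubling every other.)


Luhn sum = 63
63 mod 10 = 3

Invalid (Luhn sum mod 10 = 3)


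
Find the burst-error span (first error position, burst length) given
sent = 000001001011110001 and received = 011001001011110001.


XOR: 011000000000000000

Burst at position 1, length 2


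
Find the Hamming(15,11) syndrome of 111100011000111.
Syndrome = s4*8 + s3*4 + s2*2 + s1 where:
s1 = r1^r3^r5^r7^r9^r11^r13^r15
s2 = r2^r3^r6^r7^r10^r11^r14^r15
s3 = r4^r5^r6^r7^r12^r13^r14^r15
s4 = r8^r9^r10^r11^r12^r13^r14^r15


s1=1, s2=0, s3=0, s4=1

Syndrome = 9 (error at position 9)


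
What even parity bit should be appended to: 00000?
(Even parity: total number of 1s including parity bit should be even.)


Number of 1s in data: 0
Parity bit: 0

0


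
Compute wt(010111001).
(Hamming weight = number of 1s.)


Counting 1s in 010111001

5


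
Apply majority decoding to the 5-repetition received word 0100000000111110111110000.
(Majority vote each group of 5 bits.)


Groups: 01000, 00000, 11111, 01111, 10000
Majority votes: 00110

00110


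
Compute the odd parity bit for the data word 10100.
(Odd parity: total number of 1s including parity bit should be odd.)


Number of 1s in data: 2
Parity bit: 1

1


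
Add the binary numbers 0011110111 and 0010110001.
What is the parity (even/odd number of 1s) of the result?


0011110111 = 247
0010110001 = 177
Sum = 424 = 110101000
1s count = 4

even parity (4 ones in 110101000)


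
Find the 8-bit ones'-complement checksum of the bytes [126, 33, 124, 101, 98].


Sum = 482 mod 256 = 226
Complement = 29

29


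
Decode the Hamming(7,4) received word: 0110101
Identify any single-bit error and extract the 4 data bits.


Syndrome = 3: error at position 3

Data: 0101 (corrected bit 3)


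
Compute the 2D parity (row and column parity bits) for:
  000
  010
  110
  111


Row parities: 0101
Column parities: 011

Row P: 0101, Col P: 011, Corner: 0


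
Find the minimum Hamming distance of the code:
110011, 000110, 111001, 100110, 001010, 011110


Comparing all pairs, minimum distance: 1
Can detect 0 errors, correct 0 errors

1


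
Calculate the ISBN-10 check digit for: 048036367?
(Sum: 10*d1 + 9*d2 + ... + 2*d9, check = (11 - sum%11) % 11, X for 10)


Weighted sum: 192
192 mod 11 = 5

Check digit: 6


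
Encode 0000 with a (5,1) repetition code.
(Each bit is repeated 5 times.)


Each bit -> 5 copies

00000000000000000000


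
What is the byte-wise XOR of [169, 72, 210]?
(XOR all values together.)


XOR chain: 169 ^ 72 ^ 210 = 51

51


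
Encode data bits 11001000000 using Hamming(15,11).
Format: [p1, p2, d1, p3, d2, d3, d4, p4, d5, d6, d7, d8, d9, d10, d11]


Parity bits: p1=1, p2=1, p3=1, p4=1

111110011000000


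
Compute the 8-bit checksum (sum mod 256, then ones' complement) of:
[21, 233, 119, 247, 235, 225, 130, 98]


Sum = 1308 mod 256 = 28
Complement = 227

227


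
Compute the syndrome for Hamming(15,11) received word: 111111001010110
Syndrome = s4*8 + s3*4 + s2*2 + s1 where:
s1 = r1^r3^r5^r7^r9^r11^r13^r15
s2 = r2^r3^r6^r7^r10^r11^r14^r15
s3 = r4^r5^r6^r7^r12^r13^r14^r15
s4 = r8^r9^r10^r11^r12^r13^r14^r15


s1=0, s2=1, s3=1, s4=0

Syndrome = 6 (error at position 6)


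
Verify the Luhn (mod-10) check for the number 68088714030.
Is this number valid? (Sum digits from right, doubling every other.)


Luhn sum = 48
48 mod 10 = 8

Invalid (Luhn sum mod 10 = 8)


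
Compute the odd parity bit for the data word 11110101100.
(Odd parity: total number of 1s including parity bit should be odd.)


Number of 1s in data: 7
Parity bit: 0

0


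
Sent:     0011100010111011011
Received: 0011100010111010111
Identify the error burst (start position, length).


XOR: 0000000000000001100

Burst at position 15, length 2


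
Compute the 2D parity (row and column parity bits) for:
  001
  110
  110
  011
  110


Row parities: 10000
Column parities: 100

Row P: 10000, Col P: 100, Corner: 1


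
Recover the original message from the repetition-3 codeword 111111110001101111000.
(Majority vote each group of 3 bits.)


Groups: 111, 111, 110, 001, 101, 111, 000
Majority votes: 1110110

1110110


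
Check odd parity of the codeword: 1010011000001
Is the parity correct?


Number of 1s: 5

Yes, parity is correct (5 ones)


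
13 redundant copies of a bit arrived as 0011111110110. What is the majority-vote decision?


Ones: 9 out of 13
Threshold: 7

1 (9/13 voted 1)


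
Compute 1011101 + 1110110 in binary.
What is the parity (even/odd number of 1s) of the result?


1011101 = 93
1110110 = 118
Sum = 211 = 11010011
1s count = 5

odd parity (5 ones in 11010011)


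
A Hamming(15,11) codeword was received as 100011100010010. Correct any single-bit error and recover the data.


Syndrome = 0: no error detected

Data: 01110010010 (no errors)


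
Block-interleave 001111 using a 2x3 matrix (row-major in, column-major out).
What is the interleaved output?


Matrix:
  001
  111
Read columns: 010111

010111


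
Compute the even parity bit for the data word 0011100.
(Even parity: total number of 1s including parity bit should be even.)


Number of 1s in data: 3
Parity bit: 1

1


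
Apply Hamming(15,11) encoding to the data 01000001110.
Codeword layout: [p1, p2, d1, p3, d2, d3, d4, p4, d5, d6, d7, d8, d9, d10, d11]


Parity bits: p1=0, p2=1, p3=0, p4=1

010010010001110


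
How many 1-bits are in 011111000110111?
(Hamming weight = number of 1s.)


Counting 1s in 011111000110111

10


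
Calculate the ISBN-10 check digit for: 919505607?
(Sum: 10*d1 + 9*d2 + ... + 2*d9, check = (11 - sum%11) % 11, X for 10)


Weighted sum: 269
269 mod 11 = 5

Check digit: 6


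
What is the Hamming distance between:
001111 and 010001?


XOR: 011110
Count of 1s: 4

4


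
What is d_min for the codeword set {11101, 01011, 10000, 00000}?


Comparing all pairs, minimum distance: 1
Can detect 0 errors, correct 0 errors

1


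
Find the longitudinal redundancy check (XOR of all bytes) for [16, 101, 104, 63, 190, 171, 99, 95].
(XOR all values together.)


XOR chain: 16 ^ 101 ^ 104 ^ 63 ^ 190 ^ 171 ^ 99 ^ 95 = 11

11


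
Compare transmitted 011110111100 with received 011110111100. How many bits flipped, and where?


XOR: 000000000000

0 errors (received matches sent)


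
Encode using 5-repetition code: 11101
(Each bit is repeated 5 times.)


Each bit -> 5 copies

1111111111111110000011111


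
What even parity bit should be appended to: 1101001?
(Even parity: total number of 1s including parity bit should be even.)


Number of 1s in data: 4
Parity bit: 0

0


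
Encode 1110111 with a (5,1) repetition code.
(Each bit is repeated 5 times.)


Each bit -> 5 copies

11111111111111100000111111111111111


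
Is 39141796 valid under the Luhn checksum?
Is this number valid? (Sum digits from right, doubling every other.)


Luhn sum = 45
45 mod 10 = 5

Invalid (Luhn sum mod 10 = 5)


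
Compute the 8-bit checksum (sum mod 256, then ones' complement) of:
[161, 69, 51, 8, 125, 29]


Sum = 443 mod 256 = 187
Complement = 68

68


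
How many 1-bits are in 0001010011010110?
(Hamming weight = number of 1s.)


Counting 1s in 0001010011010110

7


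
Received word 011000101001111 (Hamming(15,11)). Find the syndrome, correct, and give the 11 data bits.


Syndrome = 15: error at position 15

Data: 10011001110 (corrected bit 15)


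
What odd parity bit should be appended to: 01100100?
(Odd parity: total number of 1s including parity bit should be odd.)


Number of 1s in data: 3
Parity bit: 0

0


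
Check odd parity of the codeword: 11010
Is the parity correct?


Number of 1s: 3

Yes, parity is correct (3 ones)


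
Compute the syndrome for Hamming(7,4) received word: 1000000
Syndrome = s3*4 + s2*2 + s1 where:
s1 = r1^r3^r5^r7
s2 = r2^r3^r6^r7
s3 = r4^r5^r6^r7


s1=1, s2=0, s3=0

Syndrome = 1 (error at position 1)


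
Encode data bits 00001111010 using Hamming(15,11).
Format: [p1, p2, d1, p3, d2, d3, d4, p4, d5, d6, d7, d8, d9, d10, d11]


Parity bits: p1=0, p2=1, p3=0, p4=1

010000011111010


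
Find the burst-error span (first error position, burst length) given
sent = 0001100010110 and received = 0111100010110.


XOR: 0110000000000

Burst at position 1, length 2


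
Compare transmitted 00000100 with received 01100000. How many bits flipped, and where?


XOR: 01100100

3 error(s) at position(s): 1, 2, 5


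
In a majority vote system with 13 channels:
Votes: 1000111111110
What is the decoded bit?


Ones: 9 out of 13
Threshold: 7

1 (9/13 voted 1)


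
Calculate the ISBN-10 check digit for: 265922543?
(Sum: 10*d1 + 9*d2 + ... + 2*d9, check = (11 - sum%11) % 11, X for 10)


Weighted sum: 237
237 mod 11 = 6

Check digit: 5


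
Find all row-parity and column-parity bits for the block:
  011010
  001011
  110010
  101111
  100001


Row parities: 11110
Column parities: 101101

Row P: 11110, Col P: 101101, Corner: 0


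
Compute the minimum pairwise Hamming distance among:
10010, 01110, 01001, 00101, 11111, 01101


Comparing all pairs, minimum distance: 1
Can detect 0 errors, correct 0 errors

1


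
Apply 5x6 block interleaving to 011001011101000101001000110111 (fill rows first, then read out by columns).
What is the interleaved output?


Matrix:
  011001
  011101
  000101
  001000
  110111
Read columns: 000011100111010011010000111101

000011100111010011010000111101


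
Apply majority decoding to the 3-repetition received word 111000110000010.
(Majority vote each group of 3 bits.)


Groups: 111, 000, 110, 000, 010
Majority votes: 10100

10100


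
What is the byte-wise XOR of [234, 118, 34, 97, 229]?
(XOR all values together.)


XOR chain: 234 ^ 118 ^ 34 ^ 97 ^ 229 = 58

58


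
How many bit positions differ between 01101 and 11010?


XOR: 10111
Count of 1s: 4

4


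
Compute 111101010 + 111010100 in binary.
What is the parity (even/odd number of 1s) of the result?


111101010 = 490
111010100 = 468
Sum = 958 = 1110111110
1s count = 8

even parity (8 ones in 1110111110)


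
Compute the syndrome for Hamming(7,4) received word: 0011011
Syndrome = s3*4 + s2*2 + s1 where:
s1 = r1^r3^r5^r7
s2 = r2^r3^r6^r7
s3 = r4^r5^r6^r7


s1=0, s2=1, s3=1

Syndrome = 6 (error at position 6)


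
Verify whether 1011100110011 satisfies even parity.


Number of 1s: 8

Yes, parity is correct (8 ones)


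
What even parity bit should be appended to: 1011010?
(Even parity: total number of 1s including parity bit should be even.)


Number of 1s in data: 4
Parity bit: 0

0


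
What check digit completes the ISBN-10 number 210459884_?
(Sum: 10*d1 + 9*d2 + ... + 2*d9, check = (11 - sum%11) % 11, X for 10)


Weighted sum: 196
196 mod 11 = 9

Check digit: 2


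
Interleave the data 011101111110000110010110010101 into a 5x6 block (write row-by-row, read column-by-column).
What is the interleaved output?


Matrix:
  011101
  111110
  000110
  010110
  010101
Read columns: 010001101111000111110111010001

010001101111000111110111010001


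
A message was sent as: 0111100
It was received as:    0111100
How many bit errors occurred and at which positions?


XOR: 0000000

0 errors (received matches sent)


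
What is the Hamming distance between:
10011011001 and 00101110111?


XOR: 10110101110
Count of 1s: 7

7


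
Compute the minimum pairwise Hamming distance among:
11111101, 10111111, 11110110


Comparing all pairs, minimum distance: 2
Can detect 1 errors, correct 0 errors

2


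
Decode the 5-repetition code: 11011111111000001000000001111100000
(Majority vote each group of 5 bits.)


Groups: 11011, 11111, 10000, 01000, 00000, 11111, 00000
Majority votes: 1100010

1100010


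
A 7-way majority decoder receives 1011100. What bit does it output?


Ones: 4 out of 7
Threshold: 4

1 (4/7 voted 1)


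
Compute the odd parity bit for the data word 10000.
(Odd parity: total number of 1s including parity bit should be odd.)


Number of 1s in data: 1
Parity bit: 0

0


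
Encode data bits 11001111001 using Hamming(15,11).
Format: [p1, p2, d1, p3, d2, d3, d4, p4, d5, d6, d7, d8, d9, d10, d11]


Parity bits: p1=1, p2=0, p3=1, p4=1

101110011111001


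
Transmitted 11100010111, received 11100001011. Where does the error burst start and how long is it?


XOR: 00000011100

Burst at position 6, length 3


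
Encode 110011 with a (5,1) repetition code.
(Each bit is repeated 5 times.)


Each bit -> 5 copies

111111111100000000001111111111


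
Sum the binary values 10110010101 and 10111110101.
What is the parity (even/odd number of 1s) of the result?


10110010101 = 1429
10111110101 = 1525
Sum = 2954 = 101110001010
1s count = 6

even parity (6 ones in 101110001010)


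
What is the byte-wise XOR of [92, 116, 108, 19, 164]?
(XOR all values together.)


XOR chain: 92 ^ 116 ^ 108 ^ 19 ^ 164 = 243

243


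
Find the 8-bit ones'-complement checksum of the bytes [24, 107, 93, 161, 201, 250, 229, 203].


Sum = 1268 mod 256 = 244
Complement = 11

11


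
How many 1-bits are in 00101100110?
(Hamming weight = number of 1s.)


Counting 1s in 00101100110

5


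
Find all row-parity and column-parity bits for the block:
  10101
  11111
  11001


Row parities: 111
Column parities: 10011

Row P: 111, Col P: 10011, Corner: 1


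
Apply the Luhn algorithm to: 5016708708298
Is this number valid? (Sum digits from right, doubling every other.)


Luhn sum = 55
55 mod 10 = 5

Invalid (Luhn sum mod 10 = 5)


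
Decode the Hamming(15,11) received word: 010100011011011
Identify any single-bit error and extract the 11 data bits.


Syndrome = 1: error at position 1

Data: 00001011011 (corrected bit 1)


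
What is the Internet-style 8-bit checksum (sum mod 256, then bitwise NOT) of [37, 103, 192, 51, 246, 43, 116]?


Sum = 788 mod 256 = 20
Complement = 235

235


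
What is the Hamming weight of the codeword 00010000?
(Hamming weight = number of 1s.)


Counting 1s in 00010000

1


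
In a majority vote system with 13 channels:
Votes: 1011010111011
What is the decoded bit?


Ones: 9 out of 13
Threshold: 7

1 (9/13 voted 1)


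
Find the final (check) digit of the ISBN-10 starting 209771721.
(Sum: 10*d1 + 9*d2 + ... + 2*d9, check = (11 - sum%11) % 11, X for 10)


Weighted sum: 224
224 mod 11 = 4

Check digit: 7


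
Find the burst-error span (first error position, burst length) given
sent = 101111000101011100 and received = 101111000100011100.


XOR: 000000000001000000

Burst at position 11, length 1


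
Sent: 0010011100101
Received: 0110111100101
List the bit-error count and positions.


XOR: 0100100000000

2 error(s) at position(s): 1, 4


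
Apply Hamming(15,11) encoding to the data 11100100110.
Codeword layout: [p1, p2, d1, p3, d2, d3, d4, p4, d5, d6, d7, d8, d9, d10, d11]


Parity bits: p1=1, p2=0, p3=0, p4=1

101011010100110


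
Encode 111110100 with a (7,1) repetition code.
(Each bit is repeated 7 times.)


Each bit -> 7 copies

111111111111111111111111111111111110000000111111100000000000000


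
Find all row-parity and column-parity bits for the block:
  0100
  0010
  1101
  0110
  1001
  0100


Row parities: 111001
Column parities: 0000

Row P: 111001, Col P: 0000, Corner: 0


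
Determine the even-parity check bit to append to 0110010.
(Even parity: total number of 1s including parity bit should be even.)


Number of 1s in data: 3
Parity bit: 1

1


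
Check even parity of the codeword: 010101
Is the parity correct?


Number of 1s: 3

No, parity error (3 ones)


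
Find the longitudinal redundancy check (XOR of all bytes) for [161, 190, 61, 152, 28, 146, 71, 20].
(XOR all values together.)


XOR chain: 161 ^ 190 ^ 61 ^ 152 ^ 28 ^ 146 ^ 71 ^ 20 = 103

103


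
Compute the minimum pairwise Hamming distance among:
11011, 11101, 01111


Comparing all pairs, minimum distance: 2
Can detect 1 errors, correct 0 errors

2


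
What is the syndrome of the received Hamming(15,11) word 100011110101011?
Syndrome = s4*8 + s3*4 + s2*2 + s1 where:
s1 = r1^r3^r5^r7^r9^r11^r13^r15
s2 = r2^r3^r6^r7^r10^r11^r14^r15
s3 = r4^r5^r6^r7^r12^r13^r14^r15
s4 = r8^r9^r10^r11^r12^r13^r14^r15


s1=0, s2=1, s3=0, s4=1

Syndrome = 10 (error at position 10)


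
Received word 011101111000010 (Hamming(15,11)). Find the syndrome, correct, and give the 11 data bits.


Syndrome = 11: error at position 11

Data: 10111010010 (corrected bit 11)


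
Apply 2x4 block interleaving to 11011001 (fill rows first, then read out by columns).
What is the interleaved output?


Matrix:
  1101
  1001
Read columns: 11100011

11100011


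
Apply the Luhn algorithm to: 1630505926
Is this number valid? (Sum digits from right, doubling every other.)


Luhn sum = 35
35 mod 10 = 5

Invalid (Luhn sum mod 10 = 5)


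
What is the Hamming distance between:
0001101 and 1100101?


XOR: 1101000
Count of 1s: 3

3


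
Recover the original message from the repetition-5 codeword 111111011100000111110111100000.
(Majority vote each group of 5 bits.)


Groups: 11111, 10111, 00000, 11111, 01111, 00000
Majority votes: 110110

110110


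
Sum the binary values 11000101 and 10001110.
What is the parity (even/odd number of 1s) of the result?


11000101 = 197
10001110 = 142
Sum = 339 = 101010011
1s count = 5

odd parity (5 ones in 101010011)


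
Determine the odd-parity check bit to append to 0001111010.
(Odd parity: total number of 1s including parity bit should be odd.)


Number of 1s in data: 5
Parity bit: 0

0


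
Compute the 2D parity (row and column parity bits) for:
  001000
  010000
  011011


Row parities: 110
Column parities: 000011

Row P: 110, Col P: 000011, Corner: 0


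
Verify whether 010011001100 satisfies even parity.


Number of 1s: 5

No, parity error (5 ones)


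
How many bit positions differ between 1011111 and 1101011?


XOR: 0110100
Count of 1s: 3

3


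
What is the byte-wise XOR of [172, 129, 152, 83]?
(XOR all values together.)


XOR chain: 172 ^ 129 ^ 152 ^ 83 = 230

230


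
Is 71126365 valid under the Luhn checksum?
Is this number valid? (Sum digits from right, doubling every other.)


Luhn sum = 24
24 mod 10 = 4

Invalid (Luhn sum mod 10 = 4)


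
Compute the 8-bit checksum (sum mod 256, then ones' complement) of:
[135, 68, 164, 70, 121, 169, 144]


Sum = 871 mod 256 = 103
Complement = 152

152


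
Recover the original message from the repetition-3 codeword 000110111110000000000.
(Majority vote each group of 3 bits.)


Groups: 000, 110, 111, 110, 000, 000, 000
Majority votes: 0111000

0111000


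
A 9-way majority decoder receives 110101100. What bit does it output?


Ones: 5 out of 9
Threshold: 5

1 (5/9 voted 1)


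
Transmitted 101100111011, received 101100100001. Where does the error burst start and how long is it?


XOR: 000000011010

Burst at position 7, length 4


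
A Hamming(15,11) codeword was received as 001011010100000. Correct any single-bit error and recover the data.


Syndrome = 2: error at position 2

Data: 11100100000 (corrected bit 2)


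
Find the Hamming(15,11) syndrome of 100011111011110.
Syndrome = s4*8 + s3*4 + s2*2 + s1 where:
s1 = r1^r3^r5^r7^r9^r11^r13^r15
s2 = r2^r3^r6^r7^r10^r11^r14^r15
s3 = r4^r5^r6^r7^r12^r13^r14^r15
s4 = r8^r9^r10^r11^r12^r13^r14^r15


s1=0, s2=0, s3=0, s4=0

Syndrome = 0 (no error)


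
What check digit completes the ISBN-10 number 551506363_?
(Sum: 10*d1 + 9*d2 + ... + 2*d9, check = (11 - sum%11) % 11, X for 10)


Weighted sum: 204
204 mod 11 = 6

Check digit: 5


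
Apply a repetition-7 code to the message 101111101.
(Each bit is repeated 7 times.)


Each bit -> 7 copies

111111100000001111111111111111111111111111111111100000001111111


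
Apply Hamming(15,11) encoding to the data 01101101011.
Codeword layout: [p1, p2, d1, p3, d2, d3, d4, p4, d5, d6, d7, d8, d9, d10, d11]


Parity bits: p1=1, p2=0, p3=1, p4=1

100111011101011


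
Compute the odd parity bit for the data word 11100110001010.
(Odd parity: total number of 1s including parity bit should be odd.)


Number of 1s in data: 7
Parity bit: 0

0


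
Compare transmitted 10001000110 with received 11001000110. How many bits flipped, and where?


XOR: 01000000000

1 error(s) at position(s): 1


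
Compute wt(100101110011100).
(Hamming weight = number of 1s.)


Counting 1s in 100101110011100

8


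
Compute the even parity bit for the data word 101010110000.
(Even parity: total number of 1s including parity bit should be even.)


Number of 1s in data: 5
Parity bit: 1

1


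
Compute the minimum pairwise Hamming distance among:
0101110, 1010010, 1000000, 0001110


Comparing all pairs, minimum distance: 1
Can detect 0 errors, correct 0 errors

1


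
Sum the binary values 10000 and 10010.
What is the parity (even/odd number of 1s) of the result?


10000 = 16
10010 = 18
Sum = 34 = 100010
1s count = 2

even parity (2 ones in 100010)


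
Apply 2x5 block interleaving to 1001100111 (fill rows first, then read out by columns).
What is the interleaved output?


Matrix:
  10011
  00111
Read columns: 1000011111

1000011111
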